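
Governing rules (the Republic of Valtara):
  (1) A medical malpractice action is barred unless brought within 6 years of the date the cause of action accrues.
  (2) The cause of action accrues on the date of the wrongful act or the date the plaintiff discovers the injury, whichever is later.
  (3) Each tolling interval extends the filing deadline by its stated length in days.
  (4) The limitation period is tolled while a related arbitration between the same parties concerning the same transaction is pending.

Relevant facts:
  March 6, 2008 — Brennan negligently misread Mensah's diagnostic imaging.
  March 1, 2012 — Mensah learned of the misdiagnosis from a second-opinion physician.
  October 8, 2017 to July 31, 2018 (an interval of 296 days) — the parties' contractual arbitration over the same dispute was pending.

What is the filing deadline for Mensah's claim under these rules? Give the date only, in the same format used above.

Taking the later of the act (March 6, 2008) and discovery (March 1, 2012), the claim accrued on March 1, 2012.
Adding the 6 years base period to March 1, 2012 gives a deadline of March 1, 2018, before any tolling.
The pending related arbitration from October 8, 2017 to July 31, 2018 tolled the period for 296 days, extending the deadline to December 22, 2018.

December 22, 2018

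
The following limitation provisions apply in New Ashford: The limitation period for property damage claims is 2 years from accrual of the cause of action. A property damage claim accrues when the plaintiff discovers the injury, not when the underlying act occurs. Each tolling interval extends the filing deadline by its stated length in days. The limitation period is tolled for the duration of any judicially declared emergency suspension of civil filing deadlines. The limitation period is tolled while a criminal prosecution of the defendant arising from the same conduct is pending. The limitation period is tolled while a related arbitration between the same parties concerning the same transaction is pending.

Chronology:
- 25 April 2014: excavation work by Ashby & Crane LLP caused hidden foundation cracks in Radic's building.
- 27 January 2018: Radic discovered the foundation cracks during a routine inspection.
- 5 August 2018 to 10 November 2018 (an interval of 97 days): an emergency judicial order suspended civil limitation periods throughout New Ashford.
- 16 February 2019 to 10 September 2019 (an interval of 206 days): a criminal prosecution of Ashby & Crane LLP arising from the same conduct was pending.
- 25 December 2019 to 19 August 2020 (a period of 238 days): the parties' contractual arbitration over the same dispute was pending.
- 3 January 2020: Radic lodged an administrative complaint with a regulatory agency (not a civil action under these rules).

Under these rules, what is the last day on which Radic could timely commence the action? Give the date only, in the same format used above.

The claim did not accrue until Radic discovered the injury on 27 January 2018; the 25 April 2014 act date does not start the clock under the stated rule.
Adding the 2 years base period to 27 January 2018 gives a deadline of 27 January 2020, before any tolling.
The emergency suspension of filing deadlines from 5 August 2018 to 10 November 2018 tolled the period for 97 days, extending the deadline to 3 May 2020.
The pending criminal prosecution from 16 February 2019 to 10 September 2019 tolled the period for 206 days, extending the deadline to 25 November 2020.
The period was tolled for 238 days by the pending related arbitration (25 December 2019 to 19 August 2020), pushing the deadline to 21 July 2021.
None of the other events listed affects the running of the period under the stated rules.

21 July 2021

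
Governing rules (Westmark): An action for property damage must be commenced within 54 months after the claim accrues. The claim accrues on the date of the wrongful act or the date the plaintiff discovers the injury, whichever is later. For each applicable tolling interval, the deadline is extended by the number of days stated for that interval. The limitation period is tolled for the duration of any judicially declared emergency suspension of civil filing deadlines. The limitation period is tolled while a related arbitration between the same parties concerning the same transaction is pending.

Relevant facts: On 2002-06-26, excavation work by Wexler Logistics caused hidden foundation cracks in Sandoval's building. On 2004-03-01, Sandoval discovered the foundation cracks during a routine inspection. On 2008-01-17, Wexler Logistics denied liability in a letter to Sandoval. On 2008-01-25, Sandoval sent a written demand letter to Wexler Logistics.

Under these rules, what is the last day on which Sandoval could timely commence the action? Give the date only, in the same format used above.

2008-09-01

The claim accrued on 2004-03-01 — the later of the 2002-06-26 act and the 2004-03-01 discovery.
The untolled deadline — 54 months after 2004-03-01 — is 2008-09-01.
Nothing else in the chronology tolls or restarts the period.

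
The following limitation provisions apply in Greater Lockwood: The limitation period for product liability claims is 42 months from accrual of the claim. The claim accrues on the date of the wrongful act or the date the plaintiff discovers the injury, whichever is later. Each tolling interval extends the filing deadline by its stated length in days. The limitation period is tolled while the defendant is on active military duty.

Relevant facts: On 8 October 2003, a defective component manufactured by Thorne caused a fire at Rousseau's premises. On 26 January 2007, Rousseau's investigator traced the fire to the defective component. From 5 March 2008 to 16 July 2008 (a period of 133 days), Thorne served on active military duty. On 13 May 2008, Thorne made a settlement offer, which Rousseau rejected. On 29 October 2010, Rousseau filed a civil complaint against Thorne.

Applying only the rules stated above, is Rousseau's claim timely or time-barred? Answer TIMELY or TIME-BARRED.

The claim accrued on 26 January 2007 — the later of the 8 October 2003 act and the 26 January 2007 discovery.
The untolled deadline — 42 months after 26 January 2007 — is 26 July 2010.
Because the defendant's active military service ran from 5 March 2008 to 16 July 2008, the deadline is extended by 133 days to 6 December 2010.
The other events in the timeline have no effect on the limitation period under the stated rules.
Rousseau filed on 29 October 2010, before the 6 December 2010 deadline, so the action is timely.

TIMELY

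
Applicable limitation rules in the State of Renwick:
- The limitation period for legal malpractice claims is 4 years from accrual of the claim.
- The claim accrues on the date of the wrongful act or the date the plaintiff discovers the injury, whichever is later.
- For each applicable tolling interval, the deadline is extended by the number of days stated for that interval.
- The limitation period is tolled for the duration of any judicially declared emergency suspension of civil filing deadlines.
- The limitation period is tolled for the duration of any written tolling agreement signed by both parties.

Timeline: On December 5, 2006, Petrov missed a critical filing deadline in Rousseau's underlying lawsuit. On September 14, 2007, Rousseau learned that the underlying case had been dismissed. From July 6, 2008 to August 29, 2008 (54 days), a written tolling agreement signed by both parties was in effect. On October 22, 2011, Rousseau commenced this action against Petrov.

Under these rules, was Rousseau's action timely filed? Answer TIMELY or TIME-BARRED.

Taking the later of the act (December 5, 2006) and discovery (September 14, 2007), the claim accrued on September 14, 2007.
The untolled deadline — 4 years after September 14, 2007 — is September 14, 2011.
The written tolling agreement from July 6, 2008 to August 29, 2008 tolled the period for 54 days, extending the deadline to November 7, 2011.
Filing on October 22, 2011 beat the November 7, 2011 deadline — the action is timely.

TIMELY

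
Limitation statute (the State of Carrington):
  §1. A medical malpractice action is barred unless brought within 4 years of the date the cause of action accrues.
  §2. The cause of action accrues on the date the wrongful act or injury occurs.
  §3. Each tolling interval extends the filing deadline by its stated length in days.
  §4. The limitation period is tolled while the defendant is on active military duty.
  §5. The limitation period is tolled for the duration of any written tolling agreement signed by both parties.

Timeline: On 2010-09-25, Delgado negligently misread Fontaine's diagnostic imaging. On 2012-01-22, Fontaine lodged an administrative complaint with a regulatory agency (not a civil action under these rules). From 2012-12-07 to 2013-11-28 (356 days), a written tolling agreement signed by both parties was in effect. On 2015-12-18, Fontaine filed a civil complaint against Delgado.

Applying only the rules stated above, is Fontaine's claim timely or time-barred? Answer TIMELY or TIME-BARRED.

The claim accrued on 2010-09-25, when the wrongful act occurred.
The untolled deadline — 4 years after 2010-09-25 — is 2014-09-25.
Because the written tolling agreement ran from 2012-12-07 to 2013-11-28, the deadline is extended by 356 days to 2015-09-16.
The other events in the timeline have no effect on the limitation period under the stated rules.
The 2015-12-18 filing falls after the 2015-09-16 deadline; the claim is time-barred.

TIME-BARRED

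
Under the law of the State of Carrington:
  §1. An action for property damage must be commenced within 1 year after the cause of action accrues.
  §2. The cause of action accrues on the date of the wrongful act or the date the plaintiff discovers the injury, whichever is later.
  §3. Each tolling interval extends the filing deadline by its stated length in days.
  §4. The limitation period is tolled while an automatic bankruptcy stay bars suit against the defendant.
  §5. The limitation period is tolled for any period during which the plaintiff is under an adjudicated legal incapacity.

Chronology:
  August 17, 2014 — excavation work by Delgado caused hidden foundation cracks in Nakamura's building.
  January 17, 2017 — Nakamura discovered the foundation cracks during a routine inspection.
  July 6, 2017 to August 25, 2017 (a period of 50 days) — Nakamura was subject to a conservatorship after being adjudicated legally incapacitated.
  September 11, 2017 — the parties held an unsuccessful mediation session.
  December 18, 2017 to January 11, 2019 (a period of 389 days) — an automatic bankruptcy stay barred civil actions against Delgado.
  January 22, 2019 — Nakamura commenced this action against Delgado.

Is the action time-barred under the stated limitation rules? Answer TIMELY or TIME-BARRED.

TIMELY

The claim accrued on January 17, 2017 — the later of the August 17, 2014 act and the January 17, 2017 discovery.
1 year from January 17, 2017 is January 17, 2018.
Because the plaintiff's legal incapacity ran from July 6, 2017 to August 25, 2017, the deadline is extended by 50 days to March 8, 2018.
The period was tolled for 389 days by the automatic bankruptcy stay (December 18, 2017 to January 11, 2019), pushing the deadline to April 1, 2019.
None of the other events listed affects the running of the period under the stated rules.
Filing on January 22, 2019 beat the April 1, 2019 deadline — the action is timely.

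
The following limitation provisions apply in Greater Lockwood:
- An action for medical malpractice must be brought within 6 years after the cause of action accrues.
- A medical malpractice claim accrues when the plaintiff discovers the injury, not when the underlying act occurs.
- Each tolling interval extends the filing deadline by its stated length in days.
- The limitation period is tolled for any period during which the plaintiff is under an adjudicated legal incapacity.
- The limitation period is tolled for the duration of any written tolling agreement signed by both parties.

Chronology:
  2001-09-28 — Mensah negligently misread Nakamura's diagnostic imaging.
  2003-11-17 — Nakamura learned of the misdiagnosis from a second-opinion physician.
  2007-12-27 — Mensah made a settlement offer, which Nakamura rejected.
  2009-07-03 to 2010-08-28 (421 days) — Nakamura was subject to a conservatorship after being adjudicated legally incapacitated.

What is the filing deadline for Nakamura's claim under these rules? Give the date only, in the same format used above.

2011-01-12

The claim did not accrue until Nakamura discovered the injury on 2003-11-17; the 2001-09-28 act date does not start the clock under the stated rule.
The untolled deadline — 6 years after 2003-11-17 — is 2009-11-17.
The plaintiff's legal incapacity from 2009-07-03 to 2010-08-28 tolled the period for 421 days, extending the deadline to 2011-01-12.
None of the other events listed affects the running of the period under the stated rules.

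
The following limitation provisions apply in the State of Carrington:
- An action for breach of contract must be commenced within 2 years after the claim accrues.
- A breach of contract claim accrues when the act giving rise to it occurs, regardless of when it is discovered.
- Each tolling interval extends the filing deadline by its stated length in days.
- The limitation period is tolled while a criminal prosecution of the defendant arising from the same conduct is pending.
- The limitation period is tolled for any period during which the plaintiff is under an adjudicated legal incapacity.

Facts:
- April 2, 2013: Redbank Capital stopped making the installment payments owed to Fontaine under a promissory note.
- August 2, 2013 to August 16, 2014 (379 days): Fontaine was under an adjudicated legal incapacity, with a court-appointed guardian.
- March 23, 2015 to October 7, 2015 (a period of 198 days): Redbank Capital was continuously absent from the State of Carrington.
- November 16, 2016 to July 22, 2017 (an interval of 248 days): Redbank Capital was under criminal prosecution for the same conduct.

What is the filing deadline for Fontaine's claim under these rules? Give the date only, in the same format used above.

The claim accrued on April 2, 2013, the date of the act.
Adding the 2 years base period to April 2, 2013 gives a deadline of April 2, 2015, before any tolling.
The period was tolled for 379 days by the plaintiff's legal incapacity (August 2, 2013 to August 16, 2014), pushing the deadline to April 15, 2016.
The pending criminal prosecution from November 16, 2016 to July 22, 2017 began after the period had already run on April 15, 2016, so it has no tolling effect.
The defendant's absence from the jurisdiction from March 23, 2015 to October 7, 2015 does not toll the period, because no stated rule makes the defendant's absence a tolling event.

April 15, 2016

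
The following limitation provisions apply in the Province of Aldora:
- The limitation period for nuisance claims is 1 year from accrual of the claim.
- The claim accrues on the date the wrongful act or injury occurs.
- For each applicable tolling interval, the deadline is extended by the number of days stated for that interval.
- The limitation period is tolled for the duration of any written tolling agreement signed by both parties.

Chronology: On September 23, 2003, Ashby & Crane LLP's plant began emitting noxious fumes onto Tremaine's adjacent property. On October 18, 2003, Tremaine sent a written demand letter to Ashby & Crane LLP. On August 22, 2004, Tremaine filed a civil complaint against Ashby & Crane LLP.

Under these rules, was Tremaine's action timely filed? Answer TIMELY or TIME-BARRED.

TIMELY

The claim accrued on September 23, 2003, the date of the act.
Adding the 1 year base period to September 23, 2003 gives a deadline of September 23, 2004, before any tolling.
Nothing else in the chronology tolls or restarts the period.
The August 22, 2004 filing precedes the September 23, 2004 deadline; the claim is timely.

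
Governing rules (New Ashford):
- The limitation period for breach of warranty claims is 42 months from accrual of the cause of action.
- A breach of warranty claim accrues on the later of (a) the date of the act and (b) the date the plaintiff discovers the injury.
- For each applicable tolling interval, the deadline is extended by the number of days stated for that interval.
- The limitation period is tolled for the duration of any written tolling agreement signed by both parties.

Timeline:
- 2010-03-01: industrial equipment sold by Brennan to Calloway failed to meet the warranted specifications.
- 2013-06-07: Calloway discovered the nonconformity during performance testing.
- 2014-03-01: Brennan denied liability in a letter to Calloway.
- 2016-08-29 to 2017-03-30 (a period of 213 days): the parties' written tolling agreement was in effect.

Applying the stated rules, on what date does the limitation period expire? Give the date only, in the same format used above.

2017-07-08

Because discovery on 2013-06-07 post-dates the 2010-03-01 act, accrual under the later-of rule falls on 2013-06-07.
The untolled deadline — 42 months after 2013-06-07 — is 2016-12-07.
Because the written tolling agreement ran from 2016-08-29 to 2017-03-30, the deadline is extended by 213 days to 2017-07-08.
The other events in the timeline have no effect on the limitation period under the stated rules.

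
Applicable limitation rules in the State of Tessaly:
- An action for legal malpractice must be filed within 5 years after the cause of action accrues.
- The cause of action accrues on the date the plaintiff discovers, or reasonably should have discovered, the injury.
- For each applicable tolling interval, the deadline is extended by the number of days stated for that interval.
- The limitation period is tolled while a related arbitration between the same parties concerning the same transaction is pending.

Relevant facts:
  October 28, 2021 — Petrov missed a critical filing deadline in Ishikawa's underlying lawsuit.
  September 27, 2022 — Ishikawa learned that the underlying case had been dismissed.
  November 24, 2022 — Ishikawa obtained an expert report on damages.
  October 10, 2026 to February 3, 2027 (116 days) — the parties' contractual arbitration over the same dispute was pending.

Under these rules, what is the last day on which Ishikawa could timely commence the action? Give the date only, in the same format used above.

January 21, 2028

Accrual is tied to discovery, so the period began on September 27, 2022 rather than on October 28, 2021 when the act occurred.
The untolled deadline — 5 years after September 27, 2022 — is September 27, 2027.
Because the pending related arbitration ran from October 10, 2026 to February 3, 2027, the deadline is extended by 116 days to January 21, 2028.
The other events in the timeline have no effect on the limitation period under the stated rules.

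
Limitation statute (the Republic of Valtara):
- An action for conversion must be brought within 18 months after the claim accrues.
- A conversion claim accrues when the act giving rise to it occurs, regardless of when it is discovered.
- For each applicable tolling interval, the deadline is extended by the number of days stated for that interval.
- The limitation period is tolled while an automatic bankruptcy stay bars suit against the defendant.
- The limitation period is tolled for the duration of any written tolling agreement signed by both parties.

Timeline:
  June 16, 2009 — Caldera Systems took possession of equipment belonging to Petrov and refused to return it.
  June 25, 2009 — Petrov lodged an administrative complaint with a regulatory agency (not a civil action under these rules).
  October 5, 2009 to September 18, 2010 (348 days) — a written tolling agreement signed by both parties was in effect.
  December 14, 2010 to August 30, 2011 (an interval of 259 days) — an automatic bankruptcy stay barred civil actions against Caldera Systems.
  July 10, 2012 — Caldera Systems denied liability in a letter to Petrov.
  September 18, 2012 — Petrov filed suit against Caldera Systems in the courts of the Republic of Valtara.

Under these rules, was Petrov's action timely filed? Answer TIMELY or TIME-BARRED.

The claim accrued on June 16, 2009, the date of the act.
18 months from June 16, 2009 is December 16, 2010.
Because the written tolling agreement ran from October 5, 2009 to September 18, 2010, the deadline is extended by 348 days to November 29, 2011.
Because the automatic bankruptcy stay ran from December 14, 2010 to August 30, 2011, the deadline is extended by 259 days to August 14, 2012.
None of the other events listed affects the running of the period under the stated rules.
Filing on September 18, 2012 missed the August 14, 2012 deadline — the action is time-barred.

TIME-BARRED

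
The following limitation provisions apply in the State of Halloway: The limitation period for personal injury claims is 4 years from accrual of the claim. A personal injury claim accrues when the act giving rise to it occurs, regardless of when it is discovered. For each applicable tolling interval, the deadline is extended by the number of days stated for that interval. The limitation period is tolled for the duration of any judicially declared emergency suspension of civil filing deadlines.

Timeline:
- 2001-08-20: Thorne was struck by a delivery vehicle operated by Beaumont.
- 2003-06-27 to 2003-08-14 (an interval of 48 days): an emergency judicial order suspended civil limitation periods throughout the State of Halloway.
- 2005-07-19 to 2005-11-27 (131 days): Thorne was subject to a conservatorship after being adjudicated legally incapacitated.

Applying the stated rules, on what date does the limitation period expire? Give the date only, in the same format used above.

The limitation period began to run on 2001-08-20.
4 years from 2001-08-20 is 2005-08-20.
The period was tolled for 48 days by the emergency suspension of filing deadlines (2003-06-27 to 2003-08-14), pushing the deadline to 2005-10-07.
The plaintiff's legal incapacity from 2005-07-19 to 2005-11-27 does not toll the period, because no stated rule makes the plaintiff's incapacity a tolling event.

2005-10-07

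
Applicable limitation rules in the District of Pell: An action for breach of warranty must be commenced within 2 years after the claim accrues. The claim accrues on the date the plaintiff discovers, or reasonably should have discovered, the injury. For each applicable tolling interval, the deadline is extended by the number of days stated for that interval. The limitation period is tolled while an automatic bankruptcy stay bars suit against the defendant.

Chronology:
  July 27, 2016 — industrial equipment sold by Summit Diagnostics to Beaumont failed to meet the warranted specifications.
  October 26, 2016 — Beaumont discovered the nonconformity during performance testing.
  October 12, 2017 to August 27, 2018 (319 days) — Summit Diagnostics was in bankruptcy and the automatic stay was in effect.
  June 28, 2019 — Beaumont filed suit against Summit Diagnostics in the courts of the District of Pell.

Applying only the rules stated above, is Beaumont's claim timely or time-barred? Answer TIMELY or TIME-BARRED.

Under the discovery rule, the claim accrued on October 26, 2016, when Beaumont discovered the injury — not on the July 27, 2016 date of the underlying act.
The untolled deadline — 2 years after October 26, 2016 — is October 26, 2018.
Because the automatic bankruptcy stay ran from October 12, 2017 to August 27, 2018, the deadline is extended by 319 days to September 10, 2019.
Beaumont filed on June 28, 2019, before the September 10, 2019 deadline, so the action is timely.

TIMELY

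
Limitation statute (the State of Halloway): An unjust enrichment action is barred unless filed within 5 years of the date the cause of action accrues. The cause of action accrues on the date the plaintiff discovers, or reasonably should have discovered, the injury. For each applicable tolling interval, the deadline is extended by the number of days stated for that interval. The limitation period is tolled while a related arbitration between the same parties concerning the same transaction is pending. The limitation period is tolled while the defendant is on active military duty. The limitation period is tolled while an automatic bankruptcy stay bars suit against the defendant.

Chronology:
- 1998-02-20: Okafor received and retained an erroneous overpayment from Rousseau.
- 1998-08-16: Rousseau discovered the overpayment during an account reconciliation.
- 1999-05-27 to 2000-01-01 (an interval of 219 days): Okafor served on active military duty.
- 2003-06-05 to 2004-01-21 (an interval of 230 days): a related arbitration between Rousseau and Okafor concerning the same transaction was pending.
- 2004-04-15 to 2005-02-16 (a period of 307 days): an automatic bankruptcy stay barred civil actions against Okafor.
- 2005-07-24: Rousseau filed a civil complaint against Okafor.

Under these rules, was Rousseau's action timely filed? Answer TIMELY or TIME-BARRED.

TIMELY

The claim did not accrue until Rousseau discovered the injury on 1998-08-16; the 1998-02-20 act date does not start the clock under the stated rule.
Adding the 5 years base period to 1998-08-16 gives a deadline of 2003-08-16, before any tolling.
Because the defendant's active military service ran from 1999-05-27 to 2000-01-01, the deadline is extended by 219 days to 2004-03-22.
The period was tolled for 230 days by the pending related arbitration (2003-06-05 to 2004-01-21), pushing the deadline to 2004-11-07.
Because the automatic bankruptcy stay ran from 2004-04-15 to 2005-02-16, the deadline is extended by 307 days to 2005-09-10.
Rousseau filed on 2005-07-24, before the 2005-09-10 deadline, so the action is timely.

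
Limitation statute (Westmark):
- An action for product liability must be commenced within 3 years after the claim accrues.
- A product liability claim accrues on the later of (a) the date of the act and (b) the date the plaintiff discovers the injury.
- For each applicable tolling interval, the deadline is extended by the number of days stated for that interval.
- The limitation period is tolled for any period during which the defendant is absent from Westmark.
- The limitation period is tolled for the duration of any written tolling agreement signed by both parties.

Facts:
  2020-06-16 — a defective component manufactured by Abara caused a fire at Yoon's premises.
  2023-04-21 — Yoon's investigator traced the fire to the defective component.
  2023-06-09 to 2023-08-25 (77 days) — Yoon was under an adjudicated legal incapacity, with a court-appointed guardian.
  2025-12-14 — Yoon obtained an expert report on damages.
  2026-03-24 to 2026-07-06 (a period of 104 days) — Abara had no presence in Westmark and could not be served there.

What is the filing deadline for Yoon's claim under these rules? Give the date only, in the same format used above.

Taking the later of the act (2020-06-16) and discovery (2023-04-21), the claim accrued on 2023-04-21.
The untolled deadline — 3 years after 2023-04-21 — is 2026-04-21.
Because the defendant's absence from the jurisdiction ran from 2026-03-24 to 2026-07-06, the deadline is extended by 104 days to 2026-08-03.
The plaintiff's legal incapacity from 2023-06-09 to 2023-08-25 does not toll the period, because no stated rule makes the plaintiff's incapacity a tolling event.
None of the other events listed affects the running of the period under the stated rules.

2026-08-03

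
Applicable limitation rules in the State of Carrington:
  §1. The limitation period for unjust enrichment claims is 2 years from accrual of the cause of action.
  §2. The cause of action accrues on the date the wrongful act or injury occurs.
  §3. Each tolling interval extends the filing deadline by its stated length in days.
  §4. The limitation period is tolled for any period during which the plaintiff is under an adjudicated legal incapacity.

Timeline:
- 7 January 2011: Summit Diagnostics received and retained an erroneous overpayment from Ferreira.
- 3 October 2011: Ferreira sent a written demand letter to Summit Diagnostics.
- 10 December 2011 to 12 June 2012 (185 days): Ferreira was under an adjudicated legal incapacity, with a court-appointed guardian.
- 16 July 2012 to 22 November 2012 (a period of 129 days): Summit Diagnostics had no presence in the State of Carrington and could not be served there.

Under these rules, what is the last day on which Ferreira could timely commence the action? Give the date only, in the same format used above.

11 July 2013

The limitation period began to run on 7 January 2011.
Adding the 2 years base period to 7 January 2011 gives a deadline of 7 January 2013, before any tolling.
Because the plaintiff's legal incapacity ran from 10 December 2011 to 12 June 2012, the deadline is extended by 185 days to 11 July 2013.
The defendant's absence from the jurisdiction from 16 July 2012 to 22 November 2012 does not toll the period, because no stated rule makes the defendant's absence a tolling event.
Nothing else in the chronology tolls or restarts the period.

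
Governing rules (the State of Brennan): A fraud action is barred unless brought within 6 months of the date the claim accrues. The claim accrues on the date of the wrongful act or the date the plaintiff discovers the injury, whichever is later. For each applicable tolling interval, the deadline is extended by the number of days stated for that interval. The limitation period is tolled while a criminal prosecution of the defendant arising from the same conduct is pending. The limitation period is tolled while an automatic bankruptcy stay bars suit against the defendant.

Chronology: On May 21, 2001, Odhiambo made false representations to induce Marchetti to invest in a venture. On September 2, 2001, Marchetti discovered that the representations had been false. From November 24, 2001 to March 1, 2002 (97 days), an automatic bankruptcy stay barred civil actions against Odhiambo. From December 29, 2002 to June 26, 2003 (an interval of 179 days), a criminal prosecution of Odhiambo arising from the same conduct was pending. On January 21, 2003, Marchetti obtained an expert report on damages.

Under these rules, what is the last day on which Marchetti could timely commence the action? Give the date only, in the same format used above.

June 7, 2002

Because discovery on September 2, 2001 post-dates the May 21, 2001 act, accrual under the later-of rule falls on September 2, 2001.
6 months from September 2, 2001 is March 2, 2002.
Because the automatic bankruptcy stay ran from November 24, 2001 to March 1, 2002, the deadline is extended by 97 days to June 7, 2002.
The pending criminal prosecution from December 29, 2002 to June 26, 2003 began after the period had already run on June 7, 2002, so it has no tolling effect.
Nothing else in the chronology tolls or restarts the period.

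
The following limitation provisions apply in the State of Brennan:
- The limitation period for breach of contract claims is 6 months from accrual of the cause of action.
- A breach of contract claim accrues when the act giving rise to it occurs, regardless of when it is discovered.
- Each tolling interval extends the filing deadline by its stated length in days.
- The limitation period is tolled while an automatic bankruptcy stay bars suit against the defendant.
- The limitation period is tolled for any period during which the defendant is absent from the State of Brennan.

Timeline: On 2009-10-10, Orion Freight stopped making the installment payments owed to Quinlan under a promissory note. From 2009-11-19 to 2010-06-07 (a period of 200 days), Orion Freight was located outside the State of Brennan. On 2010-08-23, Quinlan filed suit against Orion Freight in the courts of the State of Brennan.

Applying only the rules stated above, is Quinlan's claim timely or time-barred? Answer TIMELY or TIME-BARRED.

The limitation period began to run on 2009-10-10.
Adding the 6 months base period to 2009-10-10 gives a deadline of 2010-04-10, before any tolling.
Because the defendant's absence from the jurisdiction ran from 2009-11-19 to 2010-06-07, the deadline is extended by 200 days to 2010-10-27.
Filing on 2010-08-23 beat the 2010-10-27 deadline — the action is timely.

TIMELY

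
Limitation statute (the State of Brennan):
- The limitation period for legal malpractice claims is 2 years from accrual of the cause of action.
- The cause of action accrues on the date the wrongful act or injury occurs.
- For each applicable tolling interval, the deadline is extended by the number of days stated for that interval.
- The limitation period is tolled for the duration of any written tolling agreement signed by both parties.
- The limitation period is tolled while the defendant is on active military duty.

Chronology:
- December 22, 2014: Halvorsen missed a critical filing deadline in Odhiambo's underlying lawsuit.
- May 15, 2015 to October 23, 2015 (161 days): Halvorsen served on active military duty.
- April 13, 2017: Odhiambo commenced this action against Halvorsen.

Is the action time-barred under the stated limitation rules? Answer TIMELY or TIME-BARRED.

The claim accrued on December 22, 2014, when the wrongful act occurred.
Adding the 2 years base period to December 22, 2014 gives a deadline of December 22, 2016, before any tolling.
The period was tolled for 161 days by the defendant's active military service (May 15, 2015 to October 23, 2015), pushing the deadline to June 1, 2017.
Odhiambo filed on April 13, 2017, before the June 1, 2017 deadline, so the action is timely.

TIMELY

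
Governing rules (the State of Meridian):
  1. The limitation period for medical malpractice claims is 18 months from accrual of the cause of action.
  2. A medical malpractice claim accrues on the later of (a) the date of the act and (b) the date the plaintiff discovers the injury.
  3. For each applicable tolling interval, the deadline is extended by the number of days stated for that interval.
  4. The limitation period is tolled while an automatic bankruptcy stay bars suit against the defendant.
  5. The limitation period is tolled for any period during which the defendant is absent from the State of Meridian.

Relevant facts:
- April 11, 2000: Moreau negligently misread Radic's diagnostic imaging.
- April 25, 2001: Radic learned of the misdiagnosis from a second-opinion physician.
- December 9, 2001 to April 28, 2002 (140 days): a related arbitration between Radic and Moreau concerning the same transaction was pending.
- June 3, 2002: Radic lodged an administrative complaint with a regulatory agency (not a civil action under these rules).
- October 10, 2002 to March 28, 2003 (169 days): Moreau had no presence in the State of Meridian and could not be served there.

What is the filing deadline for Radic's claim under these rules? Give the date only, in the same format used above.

Taking the later of the act (April 11, 2000) and discovery (April 25, 2001), the claim accrued on April 25, 2001.
18 months from April 25, 2001 is October 25, 2002.
The period was tolled for 169 days by the defendant's absence from the jurisdiction (October 10, 2002 to March 28, 2003), pushing the deadline to April 12, 2003.
The pending related arbitration from December 9, 2001 to April 28, 2002 does not toll the period, because no stated rule makes a pending arbitration a tolling event.
Nothing else in the chronology tolls or restarts the period.

April 12, 2003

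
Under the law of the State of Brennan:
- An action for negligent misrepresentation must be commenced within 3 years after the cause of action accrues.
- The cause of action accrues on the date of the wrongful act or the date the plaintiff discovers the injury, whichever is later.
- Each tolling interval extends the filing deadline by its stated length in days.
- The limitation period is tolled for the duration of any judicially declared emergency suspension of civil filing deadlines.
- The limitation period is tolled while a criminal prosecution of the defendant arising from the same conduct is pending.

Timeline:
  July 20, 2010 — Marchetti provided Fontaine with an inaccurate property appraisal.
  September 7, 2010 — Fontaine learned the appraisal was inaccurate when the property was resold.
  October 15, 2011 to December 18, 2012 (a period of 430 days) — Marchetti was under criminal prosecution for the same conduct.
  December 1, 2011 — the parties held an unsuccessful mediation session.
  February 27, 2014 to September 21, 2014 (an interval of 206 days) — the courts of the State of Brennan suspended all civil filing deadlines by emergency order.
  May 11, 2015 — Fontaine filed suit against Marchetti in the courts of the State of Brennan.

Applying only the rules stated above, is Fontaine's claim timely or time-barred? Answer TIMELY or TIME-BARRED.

TIMELY

Because discovery on September 7, 2010 post-dates the July 20, 2010 act, accrual under the later-of rule falls on September 7, 2010.
3 years from September 7, 2010 is September 7, 2013.
Because the pending criminal prosecution ran from October 15, 2011 to December 18, 2012, the deadline is extended by 430 days to November 11, 2014.
The emergency suspension of filing deadlines from February 27, 2014 to September 21, 2014 tolled the period for 206 days, extending the deadline to June 5, 2015.
None of the other events listed affects the running of the period under the stated rules.
Filing on May 11, 2015 beat the June 5, 2015 deadline — the action is timely.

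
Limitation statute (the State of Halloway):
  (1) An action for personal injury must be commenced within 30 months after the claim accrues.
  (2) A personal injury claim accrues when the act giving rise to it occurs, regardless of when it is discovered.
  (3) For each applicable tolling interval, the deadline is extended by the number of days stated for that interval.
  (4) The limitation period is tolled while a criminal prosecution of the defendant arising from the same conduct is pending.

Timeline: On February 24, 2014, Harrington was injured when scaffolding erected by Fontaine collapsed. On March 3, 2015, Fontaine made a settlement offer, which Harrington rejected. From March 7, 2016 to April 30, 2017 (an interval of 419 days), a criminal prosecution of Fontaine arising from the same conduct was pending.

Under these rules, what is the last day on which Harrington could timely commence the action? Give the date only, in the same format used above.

The claim accrued on February 24, 2014, when the wrongful act occurred.
Adding the 30 months base period to February 24, 2014 gives a deadline of August 24, 2016, before any tolling.
The period was tolled for 419 days by the pending criminal prosecution (March 7, 2016 to April 30, 2017), pushing the deadline to October 17, 2017.
None of the other events listed affects the running of the period under the stated rules.

October 17, 2017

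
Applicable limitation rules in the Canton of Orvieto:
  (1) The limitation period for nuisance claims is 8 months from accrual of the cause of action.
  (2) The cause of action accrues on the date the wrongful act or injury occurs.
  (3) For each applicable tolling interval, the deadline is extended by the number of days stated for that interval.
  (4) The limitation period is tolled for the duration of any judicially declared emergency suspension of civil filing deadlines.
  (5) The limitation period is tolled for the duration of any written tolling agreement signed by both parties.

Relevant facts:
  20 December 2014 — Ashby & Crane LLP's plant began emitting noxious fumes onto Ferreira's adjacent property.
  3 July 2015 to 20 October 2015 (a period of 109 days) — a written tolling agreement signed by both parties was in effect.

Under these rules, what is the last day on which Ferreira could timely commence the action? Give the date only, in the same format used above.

7 December 2015

The claim accrued on 20 December 2014, when the wrongful act occurred.
Adding the 8 months base period to 20 December 2014 gives a deadline of 20 August 2015, before any tolling.
The period was tolled for 109 days by the written tolling agreement (3 July 2015 to 20 October 2015), pushing the deadline to 7 December 2015.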